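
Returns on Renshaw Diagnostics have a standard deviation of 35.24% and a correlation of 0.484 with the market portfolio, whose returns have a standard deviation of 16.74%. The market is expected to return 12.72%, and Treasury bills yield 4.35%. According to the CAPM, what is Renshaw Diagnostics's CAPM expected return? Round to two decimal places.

β = ρ × σ_i / σ_m = 0.484 × 35.24% / 16.74% = 1.0189
MRP = 12.72% − 4.35% = 8.37%
E(R) = 4.35% + 1.0189 × 8.37% = 12.88%

12.88%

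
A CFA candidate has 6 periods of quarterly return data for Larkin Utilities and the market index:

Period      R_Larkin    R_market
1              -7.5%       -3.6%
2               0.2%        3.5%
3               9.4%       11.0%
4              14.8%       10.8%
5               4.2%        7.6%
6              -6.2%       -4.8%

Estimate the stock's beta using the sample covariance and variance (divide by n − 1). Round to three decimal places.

1.198

Mean R_i = (-7.5 + 0.2 + 9.4 + 14.8 + 4.2 − 6.2) / 6 = 2.4833%
Mean R_m = (-3.6 + 3.5 + 11.0 + 10.8 + 7.6 − 4.8) / 6 = 4.0833%
Σ(R_i − R̄_i)(R_m − R̄_m) = 291.7783  ⇒  Cov = 291.7783 / 5 = 58.3557
Σ(R_m − R̄_m)² = 243.6083  ⇒  Var(R_m) = 243.6083 / 5 = 48.7217
β = Cov / Var(R_m) = 58.3557 / 48.7217 = 1.1977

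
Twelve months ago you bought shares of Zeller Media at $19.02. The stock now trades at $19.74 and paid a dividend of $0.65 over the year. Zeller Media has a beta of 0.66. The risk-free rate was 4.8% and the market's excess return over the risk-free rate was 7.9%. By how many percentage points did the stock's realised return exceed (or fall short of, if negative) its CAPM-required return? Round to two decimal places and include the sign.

-2.81%

Realised HPR = (P1 + D1 − P0) / P0 = (19.74 + 0.65 − 19.02) / 19.02 = 1.37 / 19.02 = 7.2029%
CAPM required = R_f + β·MRP = 4.8% + 0.66 × 7.9% = 10.0140%
α = realised − required = 7.2029% − 10.0140% = -2.81%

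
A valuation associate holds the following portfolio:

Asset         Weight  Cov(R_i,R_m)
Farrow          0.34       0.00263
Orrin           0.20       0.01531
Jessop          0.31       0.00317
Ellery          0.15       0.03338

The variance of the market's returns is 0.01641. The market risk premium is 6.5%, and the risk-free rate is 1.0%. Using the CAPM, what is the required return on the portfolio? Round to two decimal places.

β_Farrow = 0.00263 / 0.01641 = 0.1603
β_Orrin = 0.01531 / 0.01641 = 0.9330
β_Jessop = 0.00317 / 0.01641 = 0.1932
β_Ellery = 0.03338 / 0.01641 = 2.0341
β_P = Σ w_i β_i = 0.34×0.1603 + 0.20×0.9330 + 0.31×0.1932 + 0.15×2.0341 = 0.6061
E(R_P) = R_f + β_P × MRP = 1.0% + 0.6061 × 6.5% = 4.94%

4.94%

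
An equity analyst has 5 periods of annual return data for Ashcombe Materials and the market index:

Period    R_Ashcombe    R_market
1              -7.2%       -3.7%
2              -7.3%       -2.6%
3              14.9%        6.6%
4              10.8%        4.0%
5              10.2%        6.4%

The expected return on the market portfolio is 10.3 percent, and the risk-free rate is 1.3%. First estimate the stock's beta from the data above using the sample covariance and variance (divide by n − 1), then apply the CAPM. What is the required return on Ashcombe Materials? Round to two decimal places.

20.26%

Mean R_i = (-7.2 − 7.3 + 14.9 + 10.8 + 10.2) / 5 = 4.2800%
Mean R_m = (-3.7 − 2.6 + 6.6 + 4.0 + 6.4) / 5 = 2.1400%
Σ(R_i − R̄_i)(R_m − R̄_m) = 206.6440  ⇒  Cov = 206.6440 / 4 = 51.6610
Σ(R_m − R̄_m)² = 98.0720  ⇒  Var(R_m) = 98.0720 / 4 = 24.5180
β = Cov / Var(R_m) = 51.6610 / 24.5180 = 2.1071
MRP = 10.3% − 1.3% = 9.00%
E(R) = R_f + β × MRP = 1.3% + 2.1071 × 9.0% = 20.26%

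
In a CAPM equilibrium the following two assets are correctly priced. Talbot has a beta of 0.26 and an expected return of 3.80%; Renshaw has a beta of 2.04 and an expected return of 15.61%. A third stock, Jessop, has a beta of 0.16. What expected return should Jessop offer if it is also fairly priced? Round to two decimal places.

3.14%

MRP (SML slope) = (15.61% − 3.80%) / (2.04 − 0.26) = 11.81% / 1.78 = 6.6348%
R_f (intercept) = 3.80% − 0.26 × 6.6348% = 2.0750%
E(R_Jessop) = R_f + β × MRP = 2.0750% + 0.16 × 6.6348% = 3.14%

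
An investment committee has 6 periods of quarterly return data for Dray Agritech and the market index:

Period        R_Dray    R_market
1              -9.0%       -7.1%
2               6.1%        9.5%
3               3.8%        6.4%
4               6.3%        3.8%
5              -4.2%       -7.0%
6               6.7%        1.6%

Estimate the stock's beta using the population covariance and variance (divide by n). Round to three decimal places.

0.831

Mean R_i = (-9.0 + 6.1 + 3.8 + 6.3 − 4.2 + 6.7) / 6 = 1.6167%
Mean R_m = (-7.1 + 9.5 + 6.4 + 3.8 − 7.0 + 1.6) / 6 = 1.2000%
Σ(R_i − R̄_i)(R_m − R̄_m) = 198.5900  ⇒  Cov = 198.5900 / 6 = 33.0983
Σ(R_m − R̄_m)² = 238.9800  ⇒  Var(R_m) = 238.9800 / 6 = 39.8300
β = Cov / Var(R_m) = 33.0983 / 39.8300 = 0.8310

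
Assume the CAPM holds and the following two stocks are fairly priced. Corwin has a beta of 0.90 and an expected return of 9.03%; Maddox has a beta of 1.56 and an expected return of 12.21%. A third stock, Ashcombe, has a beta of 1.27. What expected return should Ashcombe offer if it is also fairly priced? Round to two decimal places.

MRP (SML slope) = (12.21% − 9.03%) / (1.56 − 0.90) = 3.18% / 0.66 = 4.8182%
R_f (intercept) = 9.03% − 0.90 × 4.8182% = 4.6936%
E(R_Ashcombe) = R_f + β × MRP = 4.6936% + 1.27 × 4.8182% = 10.81%

10.81%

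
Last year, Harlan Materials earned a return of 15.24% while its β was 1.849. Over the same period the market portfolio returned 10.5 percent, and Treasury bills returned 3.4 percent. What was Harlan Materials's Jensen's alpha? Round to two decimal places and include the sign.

Market excess return = 10.5% − 3.4% = 7.10%
CAPM benchmark = R_f + β(R_m − R_f) = 3.4% + 1.849 × 7.1% = 16.5279%
α = actual − benchmark = 15.24% − 16.5279% = -1.29%

-1.29%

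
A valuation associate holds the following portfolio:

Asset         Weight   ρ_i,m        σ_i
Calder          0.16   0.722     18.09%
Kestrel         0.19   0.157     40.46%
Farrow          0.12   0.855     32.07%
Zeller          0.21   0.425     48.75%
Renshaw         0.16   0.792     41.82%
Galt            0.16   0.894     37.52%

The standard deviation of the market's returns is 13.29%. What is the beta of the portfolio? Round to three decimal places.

1.626

β_Calder = 0.722 × 18.09% / 13.29% = 0.9828
β_Kestrel = 0.157 × 40.46% / 13.29% = 0.4780
β_Farrow = 0.855 × 32.07% / 13.29% = 2.0632
β_Zeller = 0.425 × 48.75% / 13.29% = 1.5590
β_Renshaw = 0.792 × 41.82% / 13.29% = 2.4922
β_Galt = 0.894 × 37.52% / 13.29% = 2.5239
β_P = Σ w_i β_i = 0.16×0.9828 + 0.19×0.4780 + 0.12×2.0632 + 0.21×1.5590 + 0.16×2.4922 + 0.16×2.5239 = 1.6256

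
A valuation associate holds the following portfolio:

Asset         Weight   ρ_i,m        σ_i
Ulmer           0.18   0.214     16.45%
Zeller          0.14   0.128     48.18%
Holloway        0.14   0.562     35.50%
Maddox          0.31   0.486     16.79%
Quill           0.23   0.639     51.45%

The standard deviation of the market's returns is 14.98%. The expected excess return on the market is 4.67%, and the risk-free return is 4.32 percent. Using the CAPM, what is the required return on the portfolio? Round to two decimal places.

8.80%

β_Ulmer = 0.214 × 16.45% / 14.98% = 0.2350
β_Zeller = 0.128 × 48.18% / 14.98% = 0.4117
β_Holloway = 0.562 × 35.50% / 14.98% = 1.3318
β_Maddox = 0.486 × 16.79% / 14.98% = 0.5447
β_Quill = 0.639 × 51.45% / 14.98% = 2.1947
β_P = Σ w_i β_i = 0.18×0.2350 + 0.14×0.4117 + 0.14×1.3318 + 0.31×0.5447 + 0.23×2.1947 = 0.9600
E(R_P) = R_f + β_P × MRP = 4.32% + 0.9600 × 4.67% = 8.80%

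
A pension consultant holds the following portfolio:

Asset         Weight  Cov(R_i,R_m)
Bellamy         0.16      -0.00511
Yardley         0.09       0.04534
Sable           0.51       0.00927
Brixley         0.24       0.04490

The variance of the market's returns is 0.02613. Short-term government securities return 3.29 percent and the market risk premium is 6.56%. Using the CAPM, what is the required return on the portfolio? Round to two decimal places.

8.00%

β_Bellamy = -0.00511 / 0.02613 = -0.1956
β_Yardley = 0.04534 / 0.02613 = 1.7352
β_Sable = 0.00927 / 0.02613 = 0.3548
β_Brixley = 0.04490 / 0.02613 = 1.7183
β_P = Σ w_i β_i = 0.16×-0.1956 + 0.09×1.7352 + 0.51×0.3548 + 0.24×1.7183 = 0.7182
E(R_P) = R_f + β_P × MRP = 3.29% + 0.7182 × 6.56% = 8.00%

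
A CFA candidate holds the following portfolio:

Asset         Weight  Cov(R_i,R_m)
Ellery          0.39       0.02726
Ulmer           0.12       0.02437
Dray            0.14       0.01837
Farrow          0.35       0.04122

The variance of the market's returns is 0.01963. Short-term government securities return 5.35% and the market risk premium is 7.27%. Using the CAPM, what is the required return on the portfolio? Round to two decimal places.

16.67%

β_Ellery = 0.02726 / 0.01963 = 1.3887
β_Ulmer = 0.02437 / 0.01963 = 1.2415
β_Dray = 0.01837 / 0.01963 = 0.9358
β_Farrow = 0.04122 / 0.01963 = 2.0998
β_P = Σ w_i β_i = 0.39×1.3887 + 0.12×1.2415 + 0.14×0.9358 + 0.35×2.0998 = 1.5565
E(R_P) = R_f + β_P × MRP = 5.35% + 1.5565 × 7.27% = 16.67%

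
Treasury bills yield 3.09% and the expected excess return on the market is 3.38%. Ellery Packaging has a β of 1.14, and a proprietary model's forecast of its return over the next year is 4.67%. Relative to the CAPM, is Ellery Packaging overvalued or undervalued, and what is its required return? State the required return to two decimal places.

Required return = R_f + β·MRP = 3.09% + 1.14 × 3.38% = 6.94%
Forecast 4.67% < required 6.94% → the stock plots below the SML → overvalued.

Overvalued; required return 6.94%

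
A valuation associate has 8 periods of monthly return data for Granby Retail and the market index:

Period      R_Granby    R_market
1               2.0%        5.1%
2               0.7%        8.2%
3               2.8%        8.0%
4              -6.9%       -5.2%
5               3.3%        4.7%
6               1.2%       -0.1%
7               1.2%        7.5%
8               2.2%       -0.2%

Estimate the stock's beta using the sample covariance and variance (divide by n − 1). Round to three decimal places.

Mean R_i = (2.0 + 0.7 + 2.8 − 6.9 + 3.3 + 1.2 + 1.2 + 2.2) / 8 = 0.8125%
Mean R_m = (5.1 + 8.2 + 8.0 − 5.2 + 4.7 − 0.1 + 7.5 − 0.2) / 8 = 3.5000%
Σ(R_i − R̄_i)(R_m − R̄_m) = 75.4200  ⇒  Cov = 75.4200 / 7 = 10.7743
Σ(R_m − R̄_m)² = 164.6800  ⇒  Var(R_m) = 164.6800 / 7 = 23.5257
β = Cov / Var(R_m) = 10.7743 / 23.5257 = 0.4580

0.458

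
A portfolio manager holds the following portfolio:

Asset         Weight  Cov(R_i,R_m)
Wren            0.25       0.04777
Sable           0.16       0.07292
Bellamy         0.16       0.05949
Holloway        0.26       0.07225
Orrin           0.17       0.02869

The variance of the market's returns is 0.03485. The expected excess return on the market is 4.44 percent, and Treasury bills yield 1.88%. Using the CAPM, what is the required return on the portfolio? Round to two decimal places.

β_Wren = 0.04777 / 0.03485 = 1.3707
β_Sable = 0.07292 / 0.03485 = 2.0924
β_Bellamy = 0.05949 / 0.03485 = 1.7070
β_Holloway = 0.07225 / 0.03485 = 2.0732
β_Orrin = 0.02869 / 0.03485 = 0.8232
β_P = Σ w_i β_i = 0.25×1.3707 + 0.16×2.0924 + 0.16×1.7070 + 0.26×2.0732 + 0.17×0.8232 = 1.6296
E(R_P) = R_f + β_P × MRP = 1.88% + 1.6296 × 4.44% = 9.12%

9.12%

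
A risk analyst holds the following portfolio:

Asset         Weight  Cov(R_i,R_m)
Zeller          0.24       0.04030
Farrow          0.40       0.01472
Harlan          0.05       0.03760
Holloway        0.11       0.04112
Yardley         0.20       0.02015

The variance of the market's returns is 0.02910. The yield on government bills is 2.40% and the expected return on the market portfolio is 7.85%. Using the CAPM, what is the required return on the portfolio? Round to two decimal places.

β_Zeller = 0.04030 / 0.02910 = 1.3849
β_Farrow = 0.01472 / 0.02910 = 0.5058
β_Harlan = 0.03760 / 0.02910 = 1.2921
β_Holloway = 0.04112 / 0.02910 = 1.4131
β_Yardley = 0.02015 / 0.02910 = 0.6924
β_P = Σ w_i β_i = 0.24×1.3849 + 0.40×0.5058 + 0.05×1.2921 + 0.11×1.4131 + 0.20×0.6924 = 0.8932
MRP = 7.85% − 2.40% = 5.45%
E(R_P) = R_f + β_P × MRP = 2.40% + 0.8932 × 5.45% = 7.27%

7.27%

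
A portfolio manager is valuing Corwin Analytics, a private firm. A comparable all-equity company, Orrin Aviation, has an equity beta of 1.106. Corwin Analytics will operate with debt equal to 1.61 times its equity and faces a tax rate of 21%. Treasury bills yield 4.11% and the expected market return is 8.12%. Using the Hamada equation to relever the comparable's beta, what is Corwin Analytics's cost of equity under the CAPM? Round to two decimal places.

14.19%

β_L = β_U × [1 + (1 − t)(D/E)] = 1.106 × [1 + (1 − 0.21) × 1.61]
    = 1.106 × [1 + 0.79 × 1.61] = 1.106 × 2.2719 = 2.5127
MRP = 8.12% − 4.11% = 4.01%
E(R) = R_f + β_L × MRP = 4.11% + 2.5127 × 4.01% = 14.19%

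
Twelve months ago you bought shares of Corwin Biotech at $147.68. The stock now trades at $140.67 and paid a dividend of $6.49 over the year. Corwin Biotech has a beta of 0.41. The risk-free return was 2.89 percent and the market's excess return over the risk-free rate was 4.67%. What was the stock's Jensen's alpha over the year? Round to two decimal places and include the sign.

-5.16%

Realised HPR = (P1 + D1 − P0) / P0 = (140.67 + 6.49 − 147.68) / 147.68 = -0.52 / 147.68 = -0.3521%
CAPM required = R_f + β·MRP = 2.89% + 0.41 × 4.67% = 4.8047%
α = realised − required = -0.3521% − 4.8047% = -5.16%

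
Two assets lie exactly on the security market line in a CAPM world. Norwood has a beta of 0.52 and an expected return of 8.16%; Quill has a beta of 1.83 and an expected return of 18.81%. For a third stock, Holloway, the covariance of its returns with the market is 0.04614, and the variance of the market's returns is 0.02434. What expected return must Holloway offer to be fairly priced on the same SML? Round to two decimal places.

19.34%

MRP = (18.81% − 8.16%) / (1.83 − 0.52) = 8.1298%
R_f = 8.16% − 0.52 × 8.1298% = 3.9325%
β_Holloway = Cov / Var(R_m) = 0.04614 / 0.02434 = 1.8956
E(R_Holloway) = R_f + β × MRP = 3.9325% + 1.8956 × 8.1298% = 19.34%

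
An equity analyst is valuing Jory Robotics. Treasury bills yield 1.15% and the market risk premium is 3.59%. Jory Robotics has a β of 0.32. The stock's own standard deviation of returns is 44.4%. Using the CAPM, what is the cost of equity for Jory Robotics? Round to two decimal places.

E(R) = R_f + β × MRP = 1.15% + 0.32 × 3.59% = 2.30%

2.30%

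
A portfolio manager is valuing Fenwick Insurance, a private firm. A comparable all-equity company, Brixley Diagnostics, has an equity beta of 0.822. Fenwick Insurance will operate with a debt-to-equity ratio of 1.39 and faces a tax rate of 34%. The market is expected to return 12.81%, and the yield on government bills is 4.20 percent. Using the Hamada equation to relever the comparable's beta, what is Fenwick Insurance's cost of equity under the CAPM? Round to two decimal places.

β_L = β_U × [1 + (1 − t)(D/E)] = 0.822 × [1 + (1 − 0.34) × 1.39]
    = 0.822 × [1 + 0.66 × 1.39] = 0.822 × 1.9174 = 1.5761
MRP = 12.81% − 4.20% = 8.61%
E(R) = R_f + β_L × MRP = 4.20% + 1.5761 × 8.61% = 17.77%

17.77%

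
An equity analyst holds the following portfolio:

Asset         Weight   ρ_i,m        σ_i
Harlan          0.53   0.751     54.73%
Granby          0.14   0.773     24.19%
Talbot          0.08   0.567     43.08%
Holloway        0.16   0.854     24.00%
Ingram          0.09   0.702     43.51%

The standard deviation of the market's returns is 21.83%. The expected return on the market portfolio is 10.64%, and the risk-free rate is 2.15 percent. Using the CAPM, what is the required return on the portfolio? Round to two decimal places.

β_Harlan = 0.751 × 54.73% / 21.83% = 1.8828
β_Granby = 0.773 × 24.19% / 21.83% = 0.8566
β_Talbot = 0.567 × 43.08% / 21.83% = 1.1189
β_Holloway = 0.854 × 24.00% / 21.83% = 0.9389
β_Ingram = 0.702 × 43.51% / 21.83% = 1.3992
β_P = Σ w_i β_i = 0.53×1.8828 + 0.14×0.8566 + 0.08×1.1189 + 0.16×0.9389 + 0.09×1.3992 = 1.4835
MRP = 10.64% − 2.15% = 8.49%
E(R_P) = R_f + β_P × MRP = 2.15% + 1.4835 × 8.49% = 14.74%

14.74%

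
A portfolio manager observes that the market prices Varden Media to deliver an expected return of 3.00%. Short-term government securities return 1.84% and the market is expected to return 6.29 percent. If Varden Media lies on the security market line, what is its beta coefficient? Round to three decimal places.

0.261

MRP = 6.29% − 1.84% = 4.45%
β = (E(R) − R_f) / MRP = (3.00% − 1.84%) / 4.45% = 1.16% / 4.45% = 0.261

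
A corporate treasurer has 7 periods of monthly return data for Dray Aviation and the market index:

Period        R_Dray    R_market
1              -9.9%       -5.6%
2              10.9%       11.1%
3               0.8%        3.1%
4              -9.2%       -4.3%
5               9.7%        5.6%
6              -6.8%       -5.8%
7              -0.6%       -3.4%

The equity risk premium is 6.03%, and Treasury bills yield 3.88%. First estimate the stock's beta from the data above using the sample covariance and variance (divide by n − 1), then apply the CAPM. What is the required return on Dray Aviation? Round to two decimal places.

Mean R_i = (-9.9 + 10.9 + 0.8 − 9.2 + 9.7 − 6.8 − 0.6) / 7 = -0.7286%
Mean R_m = (-5.6 + 11.1 + 3.1 − 4.3 + 5.6 − 5.8 − 3.4) / 7 = 0.1000%
Σ(R_i − R̄_i)(R_m − R̄_m) = 314.7800  ⇒  Cov = 314.7800 / 6 = 52.4633
Σ(R_m − R̄_m)² = 259.1600  ⇒  Var(R_m) = 259.1600 / 6 = 43.1933
β = Cov / Var(R_m) = 52.4633 / 43.1933 = 1.2146
E(R) = R_f + β × MRP = 3.88% + 1.2146 × 6.03% = 11.20%

11.20%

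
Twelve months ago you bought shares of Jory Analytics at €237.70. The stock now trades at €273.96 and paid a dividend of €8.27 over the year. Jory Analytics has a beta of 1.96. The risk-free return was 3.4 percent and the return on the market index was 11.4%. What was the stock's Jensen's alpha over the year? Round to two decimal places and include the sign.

Realised HPR = (P1 + D1 − P0) / P0 = (273.96 + 8.27 − 237.70) / 237.70 = 44.53 / 237.70 = 18.7337%
MRP = 11.4% − 3.4% = 8.00%
CAPM required = R_f + β·MRP = 3.4% + 1.96 × 8.0% = 19.0800%
α = realised − required = 18.7337% − 19.0800% = -0.35%

-0.35%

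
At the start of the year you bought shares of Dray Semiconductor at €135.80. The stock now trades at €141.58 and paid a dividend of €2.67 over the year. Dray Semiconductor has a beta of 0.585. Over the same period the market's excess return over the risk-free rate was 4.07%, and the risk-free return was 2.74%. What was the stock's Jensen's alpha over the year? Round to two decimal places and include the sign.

+1.10%

Realised HPR = (P1 + D1 − P0) / P0 = (141.58 + 2.67 − 135.80) / 135.80 = 8.45 / 135.80 = 6.2224%
CAPM required = R_f + β·MRP = 2.74% + 0.585 × 4.07% = 5.12095%
α = realised − required = 6.2224% − 5.12095% = +1.10%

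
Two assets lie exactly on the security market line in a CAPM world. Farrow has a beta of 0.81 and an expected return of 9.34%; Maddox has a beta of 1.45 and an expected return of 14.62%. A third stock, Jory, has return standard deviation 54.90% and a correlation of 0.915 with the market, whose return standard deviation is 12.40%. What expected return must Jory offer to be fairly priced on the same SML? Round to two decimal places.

MRP = (14.62% − 9.34%) / (1.45 − 0.81) = 8.2500%
R_f = 9.34% − 0.81 × 8.2500% = 2.6575%
β_Jory = ρ·σ_i/σ_m = 0.915 × 54.90 / 12.40 = 4.0511
E(R_Jory) = R_f + β × MRP = 2.6575% + 4.0511 × 8.2500% = 36.08%

36.08%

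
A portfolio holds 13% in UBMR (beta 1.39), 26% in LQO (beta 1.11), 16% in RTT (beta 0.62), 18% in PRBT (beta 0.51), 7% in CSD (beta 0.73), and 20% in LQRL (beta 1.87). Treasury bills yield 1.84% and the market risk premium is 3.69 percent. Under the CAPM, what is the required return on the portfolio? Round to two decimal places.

5.85%

β_P = Σ w_i β_i = 0.13×1.39 + 0.26×1.11 + 0.16×0.62 + 0.18×0.51 + 0.07×0.73 + 0.20×1.87 = 1.0854
E(R_P) = R_f + β_P × MRP = 1.84% + 1.0854 × 3.69% = 5.85%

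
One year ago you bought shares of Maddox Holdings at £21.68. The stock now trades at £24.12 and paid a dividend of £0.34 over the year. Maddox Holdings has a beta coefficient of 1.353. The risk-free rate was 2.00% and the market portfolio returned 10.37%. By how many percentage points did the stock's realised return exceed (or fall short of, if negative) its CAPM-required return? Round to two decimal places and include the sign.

-0.50%

Realised HPR = (P1 + D1 − P0) / P0 = (24.12 + 0.34 − 21.68) / 21.68 = 2.78 / 21.68 = 12.8229%
MRP = 10.37% − 2.00% = 8.37%
CAPM required = R_f + β·MRP = 2.00% + 1.353 × 8.37% = 13.32461%
α = realised − required = 12.8229% − 13.32461% = -0.50%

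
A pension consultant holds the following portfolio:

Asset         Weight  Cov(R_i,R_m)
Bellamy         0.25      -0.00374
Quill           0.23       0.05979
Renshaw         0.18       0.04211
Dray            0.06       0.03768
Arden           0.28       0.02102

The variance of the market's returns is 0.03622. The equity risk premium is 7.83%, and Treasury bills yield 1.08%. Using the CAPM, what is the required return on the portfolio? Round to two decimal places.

7.25%

β_Bellamy = -0.00374 / 0.03622 = -0.1033
β_Quill = 0.05979 / 0.03622 = 1.6507
β_Renshaw = 0.04211 / 0.03622 = 1.1626
β_Dray = 0.03768 / 0.03622 = 1.0403
β_Arden = 0.02102 / 0.03622 = 0.5803
β_P = Σ w_i β_i = 0.25×-0.1033 + 0.23×1.6507 + 0.18×1.1626 + 0.06×1.0403 + 0.28×0.5803 = 0.7880
E(R_P) = R_f + β_P × MRP = 1.08% + 0.7880 × 7.83% = 7.25%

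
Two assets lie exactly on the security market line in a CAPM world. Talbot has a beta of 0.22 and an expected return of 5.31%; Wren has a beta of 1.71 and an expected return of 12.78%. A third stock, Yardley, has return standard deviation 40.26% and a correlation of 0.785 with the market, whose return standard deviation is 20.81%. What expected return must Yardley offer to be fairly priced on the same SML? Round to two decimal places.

11.82%

MRP = (12.78% − 5.31%) / (1.71 − 0.22) = 5.0134%
R_f = 5.31% − 0.22 × 5.0134% = 4.2071%
β_Yardley = ρ·σ_i/σ_m = 0.785 × 40.26 / 20.81 = 1.5187
E(R_Yardley) = R_f + β × MRP = 4.2071% + 1.5187 × 5.0134% = 11.82%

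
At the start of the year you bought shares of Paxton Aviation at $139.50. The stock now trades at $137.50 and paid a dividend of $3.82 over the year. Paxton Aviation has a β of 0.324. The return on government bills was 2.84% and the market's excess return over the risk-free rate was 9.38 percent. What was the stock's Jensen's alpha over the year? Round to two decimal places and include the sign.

-4.57%

Realised HPR = (P1 + D1 − P0) / P0 = (137.50 + 3.82 − 139.50) / 139.50 = 1.82 / 139.50 = 1.3047%
CAPM required = R_f + β·MRP = 2.84% + 0.324 × 9.38% = 5.87912%
α = realised − required = 1.3047% − 5.87912% = -4.57%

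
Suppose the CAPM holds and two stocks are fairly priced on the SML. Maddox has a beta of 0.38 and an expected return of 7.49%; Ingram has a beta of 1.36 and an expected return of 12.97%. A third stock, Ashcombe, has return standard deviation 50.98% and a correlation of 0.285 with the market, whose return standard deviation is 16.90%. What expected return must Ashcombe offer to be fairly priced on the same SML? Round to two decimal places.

10.17%

MRP = (12.97% − 7.49%) / (1.36 − 0.38) = 5.5918%
R_f = 7.49% − 0.38 × 5.5918% = 5.3651%
β_Ashcombe = ρ·σ_i/σ_m = 0.285 × 50.98 / 16.90 = 0.8597
E(R_Ashcombe) = R_f + β × MRP = 5.3651% + 0.8597 × 5.5918% = 10.17%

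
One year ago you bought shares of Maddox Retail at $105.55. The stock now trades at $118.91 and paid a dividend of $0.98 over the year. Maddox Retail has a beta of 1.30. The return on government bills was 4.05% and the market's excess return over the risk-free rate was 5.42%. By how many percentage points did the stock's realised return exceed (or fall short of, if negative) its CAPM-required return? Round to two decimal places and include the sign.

Realised HPR = (P1 + D1 − P0) / P0 = (118.91 + 0.98 − 105.55) / 105.55 = 14.34 / 105.55 = 13.5860%
CAPM required = R_f + β·MRP = 4.05% + 1.30 × 5.42% = 11.0960%
α = realised − required = 13.5860% − 11.0960% = +2.49%

+2.49%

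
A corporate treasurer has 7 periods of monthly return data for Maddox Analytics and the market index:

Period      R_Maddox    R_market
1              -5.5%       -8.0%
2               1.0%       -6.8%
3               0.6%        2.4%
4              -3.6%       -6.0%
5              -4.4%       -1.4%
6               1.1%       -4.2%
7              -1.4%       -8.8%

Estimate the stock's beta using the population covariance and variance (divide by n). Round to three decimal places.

0.178

Mean R_i = (-5.5 + 1.0 + 0.6 − 3.6 − 4.4 + 1.1 − 1.4) / 7 = -1.7429%
Mean R_m = (-8.0 − 6.8 + 2.4 − 6.0 − 1.4 − 4.2 − 8.8) / 7 = -4.6857%
Σ(R_i − R̄_i)(R_m − R̄_m) = 16.9343  ⇒  Cov = 16.9343 / 7 = 2.4192
Σ(R_m − R̄_m)² = 95.3486  ⇒  Var(R_m) = 95.3486 / 7 = 13.6212
β = Cov / Var(R_m) = 2.4192 / 13.6212 = 0.1776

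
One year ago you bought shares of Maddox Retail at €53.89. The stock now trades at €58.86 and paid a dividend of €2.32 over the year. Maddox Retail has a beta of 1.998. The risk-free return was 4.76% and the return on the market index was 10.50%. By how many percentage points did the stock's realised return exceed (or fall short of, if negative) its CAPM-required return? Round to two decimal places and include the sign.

-2.70%

Realised HPR = (P1 + D1 − P0) / P0 = (58.86 + 2.32 − 53.89) / 53.89 = 7.29 / 53.89 = 13.5276%
MRP = 10.50% − 4.76% = 5.74%
CAPM required = R_f + β·MRP = 4.76% + 1.998 × 5.74% = 16.22852%
α = realised − required = 13.5276% − 16.22852% = -2.70%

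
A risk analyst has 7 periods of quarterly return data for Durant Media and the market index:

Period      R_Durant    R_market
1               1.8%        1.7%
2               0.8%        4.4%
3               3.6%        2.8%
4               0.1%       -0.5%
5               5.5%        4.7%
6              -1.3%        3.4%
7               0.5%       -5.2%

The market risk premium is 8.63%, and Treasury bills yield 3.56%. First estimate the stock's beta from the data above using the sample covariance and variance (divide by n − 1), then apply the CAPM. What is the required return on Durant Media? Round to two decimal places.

5.66%

Mean R_i = (1.8 + 0.8 + 3.6 + 0.1 + 5.5 − 1.3 + 0.5) / 7 = 1.5714%
Mean R_m = (1.7 + 4.4 + 2.8 − 0.5 + 4.7 + 3.4 − 5.2) / 7 = 1.6143%
Σ(R_i − R̄_i)(R_m − R̄_m) = 17.6829  ⇒  Cov = 17.6829 / 6 = 2.9472
Σ(R_m − R̄_m)² = 72.7886  ⇒  Var(R_m) = 72.7886 / 6 = 12.1314
β = Cov / Var(R_m) = 2.9472 / 12.1314 = 0.2429
E(R) = R_f + β × MRP = 3.56% + 0.2429 × 8.63% = 5.66%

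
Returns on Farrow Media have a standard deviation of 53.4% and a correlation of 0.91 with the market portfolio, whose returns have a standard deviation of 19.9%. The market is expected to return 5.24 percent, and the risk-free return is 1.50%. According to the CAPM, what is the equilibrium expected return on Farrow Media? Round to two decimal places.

β = ρ × σ_i / σ_m = 0.91 × 53.4% / 19.9% = 2.4419
MRP = 5.24% − 1.50% = 3.74%
E(R) = 1.50% + 2.4419 × 3.74% = 10.63%

10.63%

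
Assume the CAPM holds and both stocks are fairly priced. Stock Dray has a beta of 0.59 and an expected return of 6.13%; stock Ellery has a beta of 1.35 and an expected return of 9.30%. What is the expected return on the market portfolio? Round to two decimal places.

7.84%

Both satisfy E(R) = R_f + β·MRP, so the slope of the SML is
MRP = (9.30% − 6.13%) / (1.35 − 0.59) = 3.17% / 0.76 = 4.1711%
R_f = E(R_Dray) − β_Dray·MRP = 6.13% − 0.59 × 4.1711% = 3.6691%
E(R_m) = R_f + MRP = 3.6691% + 4.1711% = 7.84%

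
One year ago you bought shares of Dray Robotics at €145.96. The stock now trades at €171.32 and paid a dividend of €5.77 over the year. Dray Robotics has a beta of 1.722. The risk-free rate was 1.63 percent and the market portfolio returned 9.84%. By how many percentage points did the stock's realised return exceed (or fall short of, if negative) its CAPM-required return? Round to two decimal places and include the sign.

+5.56%

Realised HPR = (P1 + D1 − P0) / P0 = (171.32 + 5.77 − 145.96) / 145.96 = 31.13 / 145.96 = 21.3278%
MRP = 9.84% − 1.63% = 8.21%
CAPM required = R_f + β·MRP = 1.63% + 1.722 × 8.21% = 15.76762%
α = realised − required = 21.3278% − 15.76762% = +5.56%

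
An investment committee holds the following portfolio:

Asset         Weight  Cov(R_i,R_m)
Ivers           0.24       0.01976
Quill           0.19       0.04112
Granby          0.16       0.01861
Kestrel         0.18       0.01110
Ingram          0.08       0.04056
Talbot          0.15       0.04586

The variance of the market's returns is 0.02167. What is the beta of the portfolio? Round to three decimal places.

β_Ivers = 0.01976 / 0.02167 = 0.9119
β_Quill = 0.04112 / 0.02167 = 1.8976
β_Granby = 0.01861 / 0.02167 = 0.8588
β_Kestrel = 0.01110 / 0.02167 = 0.5122
β_Ingram = 0.04056 / 0.02167 = 1.8717
β_Talbot = 0.04586 / 0.02167 = 2.1163
β_P = Σ w_i β_i = 0.24×0.9119 + 0.19×1.8976 + 0.16×0.8588 + 0.18×0.5122 + 0.08×1.8717 + 0.15×2.1163 = 1.2762

1.276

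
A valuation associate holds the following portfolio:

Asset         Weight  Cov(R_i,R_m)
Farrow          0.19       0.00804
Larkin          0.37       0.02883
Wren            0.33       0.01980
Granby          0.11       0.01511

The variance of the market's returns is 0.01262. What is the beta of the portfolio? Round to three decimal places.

1.616

β_Farrow = 0.00804 / 0.01262 = 0.6371
β_Larkin = 0.02883 / 0.01262 = 2.2845
β_Wren = 0.01980 / 0.01262 = 1.5689
β_Granby = 0.01511 / 0.01262 = 1.1973
β_P = Σ w_i β_i = 0.19×0.6371 + 0.37×2.2845 + 0.33×1.5689 + 0.11×1.1973 = 1.6158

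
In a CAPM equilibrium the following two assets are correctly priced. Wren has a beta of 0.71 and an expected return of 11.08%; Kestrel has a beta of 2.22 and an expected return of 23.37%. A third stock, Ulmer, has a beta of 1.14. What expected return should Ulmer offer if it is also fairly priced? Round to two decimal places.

14.58%

MRP (SML slope) = (23.37% − 11.08%) / (2.22 − 0.71) = 12.29% / 1.51 = 8.1391%
R_f (intercept) = 11.08% − 0.71 × 8.1391% = 5.3012%
E(R_Ulmer) = R_f + β × MRP = 5.3012% + 1.14 × 8.1391% = 14.58%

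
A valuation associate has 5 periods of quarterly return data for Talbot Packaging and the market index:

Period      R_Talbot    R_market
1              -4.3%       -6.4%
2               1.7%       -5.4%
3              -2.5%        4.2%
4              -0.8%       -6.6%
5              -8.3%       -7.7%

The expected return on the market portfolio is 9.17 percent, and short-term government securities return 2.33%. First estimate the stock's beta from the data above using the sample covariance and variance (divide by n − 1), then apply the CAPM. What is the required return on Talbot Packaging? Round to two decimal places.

Mean R_i = (-4.3 + 1.7 − 2.5 − 0.8 − 8.3) / 5 = -2.8400%
Mean R_m = (-6.4 − 5.4 + 4.2 − 6.6 − 7.7) / 5 = -4.3800%
Σ(R_i − R̄_i)(R_m − R̄_m) = 14.8340  ⇒  Cov = 14.8340 / 4 = 3.7085
Σ(R_m − R̄_m)² = 94.6880  ⇒  Var(R_m) = 94.6880 / 4 = 23.6720
β = Cov / Var(R_m) = 3.7085 / 23.6720 = 0.1567
MRP = 9.17% − 2.33% = 6.84%
E(R) = R_f + β × MRP = 2.33% + 0.1567 × 6.84% = 3.40%

3.40%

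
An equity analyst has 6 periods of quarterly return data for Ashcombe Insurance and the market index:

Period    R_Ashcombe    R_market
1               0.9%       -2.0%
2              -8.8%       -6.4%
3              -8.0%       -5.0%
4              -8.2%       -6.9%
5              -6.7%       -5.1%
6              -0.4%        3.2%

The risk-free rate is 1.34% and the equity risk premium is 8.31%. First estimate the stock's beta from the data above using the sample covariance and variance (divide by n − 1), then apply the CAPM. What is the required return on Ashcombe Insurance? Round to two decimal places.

Mean R_i = (0.9 − 8.8 − 8.0 − 8.2 − 6.7 − 0.4) / 6 = -5.2000%
Mean R_m = (-2.0 − 6.4 − 5.0 − 6.9 − 5.1 + 3.2) / 6 = -3.7000%
Σ(R_i − R̄_i)(R_m − R̄_m) = 68.5500  ⇒  Cov = 68.5500 / 5 = 13.7100
Σ(R_m − R̄_m)² = 71.6800  ⇒  Var(R_m) = 71.6800 / 5 = 14.3360
β = Cov / Var(R_m) = 13.7100 / 14.3360 = 0.9563
E(R) = R_f + β × MRP = 1.34% + 0.9563 × 8.31% = 9.29%

9.29%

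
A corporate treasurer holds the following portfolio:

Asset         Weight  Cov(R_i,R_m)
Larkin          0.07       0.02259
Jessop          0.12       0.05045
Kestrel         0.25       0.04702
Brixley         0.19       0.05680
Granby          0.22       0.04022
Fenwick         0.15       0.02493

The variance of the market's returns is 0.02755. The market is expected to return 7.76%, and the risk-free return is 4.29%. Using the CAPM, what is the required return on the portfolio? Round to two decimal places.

9.68%

β_Larkin = 0.02259 / 0.02755 = 0.8200
β_Jessop = 0.05045 / 0.02755 = 1.8312
β_Kestrel = 0.04702 / 0.02755 = 1.7067
β_Brixley = 0.05680 / 0.02755 = 2.0617
β_Granby = 0.04022 / 0.02755 = 1.4599
β_Fenwick = 0.02493 / 0.02755 = 0.9049
β_P = Σ w_i β_i = 0.07×0.8200 + 0.12×1.8312 + 0.25×1.7067 + 0.19×2.0617 + 0.22×1.4599 + 0.15×0.9049 = 1.5525
MRP = 7.76% − 4.29% = 3.47%
E(R_P) = R_f + β_P × MRP = 4.29% + 1.5525 × 3.47% = 9.68%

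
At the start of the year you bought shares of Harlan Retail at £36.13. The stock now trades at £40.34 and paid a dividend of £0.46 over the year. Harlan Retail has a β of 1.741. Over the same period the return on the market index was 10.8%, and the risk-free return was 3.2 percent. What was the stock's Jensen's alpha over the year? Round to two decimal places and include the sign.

Realised HPR = (P1 + D1 − P0) / P0 = (40.34 + 0.46 − 36.13) / 36.13 = 4.67 / 36.13 = 12.9255%
MRP = 10.8% − 3.2% = 7.60%
CAPM required = R_f + β·MRP = 3.2% + 1.741 × 7.6% = 16.4316%
α = realised − required = 12.9255% − 16.4316% = -3.51%

-3.51%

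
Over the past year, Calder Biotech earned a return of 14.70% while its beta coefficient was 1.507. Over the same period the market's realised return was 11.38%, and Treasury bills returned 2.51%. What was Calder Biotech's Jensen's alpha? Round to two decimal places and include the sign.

-1.18%

Market excess return = 11.38% − 2.51% = 8.87%
CAPM benchmark = R_f + β(R_m − R_f) = 2.51% + 1.507 × 8.87% = 15.87709%
α = actual − benchmark = 14.70% − 15.87709% = -1.18%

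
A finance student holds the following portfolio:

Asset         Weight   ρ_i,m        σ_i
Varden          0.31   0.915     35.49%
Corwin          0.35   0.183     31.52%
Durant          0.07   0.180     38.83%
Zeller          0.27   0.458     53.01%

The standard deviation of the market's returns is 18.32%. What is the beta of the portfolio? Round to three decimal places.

β_Varden = 0.915 × 35.49% / 18.32% = 1.7726
β_Corwin = 0.183 × 31.52% / 18.32% = 0.3149
β_Durant = 0.180 × 38.83% / 18.32% = 0.3815
β_Zeller = 0.458 × 53.01% / 18.32% = 1.3253
β_P = Σ w_i β_i = 0.31×1.7726 + 0.35×0.3149 + 0.07×0.3815 + 0.27×1.3253 = 1.0443

1.044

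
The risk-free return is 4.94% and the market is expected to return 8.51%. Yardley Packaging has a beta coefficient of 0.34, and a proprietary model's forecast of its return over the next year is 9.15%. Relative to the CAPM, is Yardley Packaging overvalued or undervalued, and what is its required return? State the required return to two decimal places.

MRP = 8.51% − 4.94% = 3.57%
Required return = R_f + β·MRP = 4.94% + 0.34 × 3.57% = 6.15%
Forecast 9.15% > required 6.15% → the stock plots above the SML → undervalued.

Undervalued; required return 6.15%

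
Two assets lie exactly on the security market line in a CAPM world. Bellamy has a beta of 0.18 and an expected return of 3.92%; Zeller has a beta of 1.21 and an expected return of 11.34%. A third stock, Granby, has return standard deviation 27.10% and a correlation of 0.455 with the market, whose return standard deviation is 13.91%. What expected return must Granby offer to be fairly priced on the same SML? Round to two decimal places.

9.01%

MRP = (11.34% − 3.92%) / (1.21 − 0.18) = 7.2039%
R_f = 3.92% − 0.18 × 7.2039% = 2.6233%
β_Granby = ρ·σ_i/σ_m = 0.455 × 27.10 / 13.91 = 0.8864
E(R_Granby) = R_f + β × MRP = 2.6233% + 0.8864 × 7.2039% = 9.01%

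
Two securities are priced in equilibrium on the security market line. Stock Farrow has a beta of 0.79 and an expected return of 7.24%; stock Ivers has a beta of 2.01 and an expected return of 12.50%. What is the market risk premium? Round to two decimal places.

Both satisfy E(R) = R_f + β·MRP, so the slope of the SML is
MRP = (12.50% − 7.24%) / (2.01 − 0.79) = 5.26% / 1.22 = 4.3115%

4.31%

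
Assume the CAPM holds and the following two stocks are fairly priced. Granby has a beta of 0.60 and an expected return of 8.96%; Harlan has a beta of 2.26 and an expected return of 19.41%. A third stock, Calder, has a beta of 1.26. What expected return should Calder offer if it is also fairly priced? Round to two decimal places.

MRP (SML slope) = (19.41% − 8.96%) / (2.26 − 0.60) = 10.45% / 1.66 = 6.2952%
R_f (intercept) = 8.96% − 0.60 × 6.2952% = 5.1829%
E(R_Calder) = R_f + β × MRP = 5.1829% + 1.26 × 6.2952% = 13.11%

13.11%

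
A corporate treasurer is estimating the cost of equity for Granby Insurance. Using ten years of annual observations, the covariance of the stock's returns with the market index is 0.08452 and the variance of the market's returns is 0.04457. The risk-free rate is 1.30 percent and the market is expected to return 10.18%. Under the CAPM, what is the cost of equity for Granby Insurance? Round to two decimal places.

β = Cov(R_i, R_m) / Var(R_m) = 0.08452 / 0.04457 = 1.8963
MRP = 10.18% − 1.30% = 8.88%
E(R) = R_f + β × MRP = 1.30% + 1.8963 × 8.88% = 18.14%

18.14%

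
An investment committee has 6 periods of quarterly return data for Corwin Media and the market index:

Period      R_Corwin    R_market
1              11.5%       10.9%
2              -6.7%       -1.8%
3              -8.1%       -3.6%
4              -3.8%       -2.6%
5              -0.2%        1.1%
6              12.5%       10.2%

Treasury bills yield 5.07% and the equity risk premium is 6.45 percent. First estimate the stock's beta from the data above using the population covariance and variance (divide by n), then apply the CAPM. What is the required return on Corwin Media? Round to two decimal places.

Mean R_i = (11.5 − 6.7 − 8.1 − 3.8 − 0.2 + 12.5) / 6 = 0.8667%
Mean R_m = (10.9 − 1.8 − 3.6 − 2.6 + 1.1 + 10.2) / 6 = 2.3667%
Σ(R_i − R̄_i)(R_m − R̄_m) = 291.4233  ⇒  Cov = 291.4233 / 6 = 48.5706
Σ(R_m − R̄_m)² = 213.4133  ⇒  Var(R_m) = 213.4133 / 6 = 35.5689
β = Cov / Var(R_m) = 48.5706 / 35.5689 = 1.3655
E(R) = R_f + β × MRP = 5.07% + 1.3655 × 6.45% = 13.88%

13.88%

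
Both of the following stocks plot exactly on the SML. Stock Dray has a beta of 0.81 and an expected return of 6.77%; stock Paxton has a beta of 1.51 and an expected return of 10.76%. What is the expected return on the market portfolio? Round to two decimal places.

Both satisfy E(R) = R_f + β·MRP, so the slope of the SML is
MRP = (10.76% − 6.77%) / (1.51 − 0.81) = 3.99% / 0.70 = 5.7000%
R_f = E(R_Dray) − β_Dray·MRP = 6.77% − 0.81 × 5.7000% = 2.1530%
E(R_m) = R_f + MRP = 2.1530% + 5.7000% = 7.85%

7.85%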